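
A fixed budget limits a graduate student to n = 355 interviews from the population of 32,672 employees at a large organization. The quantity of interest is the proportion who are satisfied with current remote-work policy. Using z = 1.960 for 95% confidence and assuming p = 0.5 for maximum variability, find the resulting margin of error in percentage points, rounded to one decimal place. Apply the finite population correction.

Finite-population factor: (N−n)/(N−1) = (32672−355)/(32672−1) = 0.9892.
SE(p̂) = √[p(1−p)/n · (N−n)/(N−1)] = √[0.2500/355 × 0.9892] = 0.02639.
E = z × SE = 1.960 × 0.02639 = 0.05173 ≈ 5.2 percentage points.

5.2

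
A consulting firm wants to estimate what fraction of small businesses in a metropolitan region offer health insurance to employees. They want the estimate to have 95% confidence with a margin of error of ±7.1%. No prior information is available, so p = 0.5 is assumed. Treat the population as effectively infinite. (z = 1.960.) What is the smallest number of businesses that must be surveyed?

191

With p = 0.5, p(1−p) = 0.25.
n = z²·p(1−p)/E² = 1.960² × 0.2500 / 0.071² = 3.8416 × 0.2500 / 0.005041 ≈ 190.52.
Rounding up gives n = 191.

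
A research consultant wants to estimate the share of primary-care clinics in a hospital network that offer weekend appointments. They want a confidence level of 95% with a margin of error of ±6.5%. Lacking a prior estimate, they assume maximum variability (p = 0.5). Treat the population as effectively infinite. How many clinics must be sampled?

228

For 95% confidence, z = 1.96.
With p = 0.5, p(1−p) = 0.25.
n = z²·p(1−p)/E² = 1.96² × 0.2500 / 0.065² = 3.8416 × 0.2500 / 0.004225 ≈ 227.31.
Rounding up gives n = 228.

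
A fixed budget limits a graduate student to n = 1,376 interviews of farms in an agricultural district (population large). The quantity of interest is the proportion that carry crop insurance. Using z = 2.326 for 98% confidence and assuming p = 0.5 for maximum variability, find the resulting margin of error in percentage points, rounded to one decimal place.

SE(p̂) = √[p(1−p)/n] = √[0.2500/1376] = 0.01348.
E = z × SE = 2.326 × 0.01348 = 0.03135, or 3.1 percentage points.

3.1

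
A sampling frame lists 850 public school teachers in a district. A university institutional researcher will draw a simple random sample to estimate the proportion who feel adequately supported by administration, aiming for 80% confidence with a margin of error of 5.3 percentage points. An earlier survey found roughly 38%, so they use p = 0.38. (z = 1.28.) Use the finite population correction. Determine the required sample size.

119

Unadjusted: n₀ = 1.28² × 0.38 × 0.62 / 0.053² ≈ 137.42, so n₀ = 138.
Finite population correction with N = 850: n = n₀ / (1 + (n₀−1)/N) = 138 / (1 + 137/850) = 138 / 1.1612 ≈ 118.84.
Rounding up, n = 119.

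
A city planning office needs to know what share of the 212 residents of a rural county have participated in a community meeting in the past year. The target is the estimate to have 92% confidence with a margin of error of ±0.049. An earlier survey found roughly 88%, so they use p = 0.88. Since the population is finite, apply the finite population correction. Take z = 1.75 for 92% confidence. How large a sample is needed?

Unadjusted: n₀ = 1.75² × 0.88 × 0.12 / 0.049² ≈ 134.69, so n₀ = 135.
Finite population correction with N = 212: n = n₀ / (1 + (n₀−1)/N) = 135 / (1 + 134/212) = 135 / 1.6321 ≈ 82.72.
Rounding up, n = 83.

83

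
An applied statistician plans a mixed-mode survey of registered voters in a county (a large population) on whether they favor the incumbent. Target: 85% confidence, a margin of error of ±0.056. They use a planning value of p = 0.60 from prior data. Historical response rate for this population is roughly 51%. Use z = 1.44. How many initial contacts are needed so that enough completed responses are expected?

Completed interviews needed: n₀ = 1.44² × 0.2400 / 0.056² ≈ 158.69 → 159.
At a 51% response rate, contacts needed = 159 / 0.51 ≈ 311.76 → 312.

312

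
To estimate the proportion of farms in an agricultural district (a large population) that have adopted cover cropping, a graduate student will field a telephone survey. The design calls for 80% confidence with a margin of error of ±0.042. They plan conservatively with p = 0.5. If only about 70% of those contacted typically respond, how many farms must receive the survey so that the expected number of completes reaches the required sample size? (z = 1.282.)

333

Completed interviews needed: n₀ = 1.282² × 0.2500 / 0.042² ≈ 232.93 → 233.
At a 70% response rate, contacts needed = 233 / 0.70 ≈ 332.86 → 333.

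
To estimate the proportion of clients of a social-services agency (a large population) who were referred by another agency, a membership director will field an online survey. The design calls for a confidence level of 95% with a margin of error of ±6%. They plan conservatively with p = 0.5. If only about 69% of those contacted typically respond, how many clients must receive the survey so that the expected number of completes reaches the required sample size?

For 95% confidence, z = 1.960.
Completed interviews needed: n₀ = 1.960² × 0.2500 / 0.060² ≈ 266.78 → 267.
At a 69% response rate, contacts needed = 267 / 0.69 ≈ 386.96 → 387.

387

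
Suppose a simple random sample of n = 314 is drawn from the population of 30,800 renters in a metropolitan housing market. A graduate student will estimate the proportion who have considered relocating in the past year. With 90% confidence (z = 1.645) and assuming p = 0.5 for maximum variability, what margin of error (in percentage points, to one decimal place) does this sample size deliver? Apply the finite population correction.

4.6

Finite-population factor: (N−n)/(N−1) = (30800−314)/(30800−1) = 0.9898.
SE(p̂) = √[p(1−p)/n · (N−n)/(N−1)] = √[0.2500/314 × 0.9898] = 0.02807.
E = z × SE = 1.645 × 0.02807 = 0.04618 ≈ 4.6 percentage points.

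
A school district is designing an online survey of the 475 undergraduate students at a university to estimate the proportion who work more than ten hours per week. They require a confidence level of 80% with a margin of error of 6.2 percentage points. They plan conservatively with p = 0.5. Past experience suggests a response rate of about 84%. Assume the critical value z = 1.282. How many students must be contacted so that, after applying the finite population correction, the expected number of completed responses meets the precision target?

Completed interviews needed (unadjusted): n₀ = 1.282² × 0.2500 / 0.062² ≈ 106.89 → 107.
FPC for N = 475: n = 107 / (1 + 106/475) = 107 / 1.2232 ≈ 87.48 → 88.
At an 84% response rate, contacts needed = 88 / 0.84 ≈ 104.76 → 105.

105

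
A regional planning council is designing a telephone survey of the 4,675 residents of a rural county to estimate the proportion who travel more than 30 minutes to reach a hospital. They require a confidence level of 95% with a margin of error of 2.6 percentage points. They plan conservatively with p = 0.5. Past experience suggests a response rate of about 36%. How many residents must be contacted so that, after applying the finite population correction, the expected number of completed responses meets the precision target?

For 95% confidence, z = 1.960.
Completed interviews needed (unadjusted): n₀ = 1.960² × 0.2500 / 0.026² ≈ 1420.71 → 1421.
FPC for N = 4,675: n = 1421 / (1 + 1420/4675) = 1421 / 1.3037 ≈ 1089.94 → 1090.
At a 36% response rate, contacts needed = 1090 / 0.36 ≈ 3027.78 → 3028.

3028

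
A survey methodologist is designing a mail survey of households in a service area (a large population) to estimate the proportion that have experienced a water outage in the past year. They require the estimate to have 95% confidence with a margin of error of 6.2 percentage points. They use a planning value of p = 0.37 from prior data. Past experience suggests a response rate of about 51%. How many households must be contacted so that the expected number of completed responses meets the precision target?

457

For 95% confidence, z = 1.960.
Completed interviews needed: n₀ = 1.960² × 0.2331 / 0.062² ≈ 232.95 → 233.
At a 51% response rate, contacts needed = 233 / 0.51 ≈ 456.86 → 457.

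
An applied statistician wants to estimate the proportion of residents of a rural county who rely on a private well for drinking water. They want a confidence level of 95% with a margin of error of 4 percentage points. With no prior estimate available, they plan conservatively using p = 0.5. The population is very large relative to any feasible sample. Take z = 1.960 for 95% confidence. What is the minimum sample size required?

601

With p = 0.5, p(1−p) = 0.25.
n = z²·p(1−p)/E² = 1.960² × 0.2500 / 0.040² = 3.8416 × 0.2500 / 0.001600 ≈ 600.25.
Rounding up gives n = 601.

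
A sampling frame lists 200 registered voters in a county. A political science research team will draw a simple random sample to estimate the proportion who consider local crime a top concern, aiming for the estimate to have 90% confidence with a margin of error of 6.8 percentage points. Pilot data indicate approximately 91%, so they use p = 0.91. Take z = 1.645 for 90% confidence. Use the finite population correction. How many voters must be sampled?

39

Unadjusted: n₀ = 1.645² × 0.91 × 0.09 / 0.068² ≈ 47.93, so n₀ = 48.
Finite population correction with N = 200: n = n₀ / (1 + (n₀−1)/N) = 48 / (1 + 47/200) = 48 / 1.2350 ≈ 38.87.
Rounding up, n = 39.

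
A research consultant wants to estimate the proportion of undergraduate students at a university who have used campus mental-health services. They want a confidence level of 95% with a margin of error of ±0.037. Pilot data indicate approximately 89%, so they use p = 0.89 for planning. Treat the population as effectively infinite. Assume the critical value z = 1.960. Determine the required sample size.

With p = 0.89, p(1−p) = 0.0979.
n = z²·p(1−p)/E² = 1.960² × 0.0979 / 0.037² = 3.8416 × 0.0979 / 0.001369 ≈ 274.72.
Rounding up gives n = 275.

275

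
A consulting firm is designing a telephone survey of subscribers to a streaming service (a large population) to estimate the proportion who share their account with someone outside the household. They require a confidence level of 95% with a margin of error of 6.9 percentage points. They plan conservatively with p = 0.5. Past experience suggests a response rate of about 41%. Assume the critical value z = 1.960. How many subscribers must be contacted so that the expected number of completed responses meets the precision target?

493

Completed interviews needed: n₀ = 1.960² × 0.2500 / 0.069² ≈ 201.72 → 202.
At a 41% response rate, contacts needed = 202 / 0.41 ≈ 492.68 → 493.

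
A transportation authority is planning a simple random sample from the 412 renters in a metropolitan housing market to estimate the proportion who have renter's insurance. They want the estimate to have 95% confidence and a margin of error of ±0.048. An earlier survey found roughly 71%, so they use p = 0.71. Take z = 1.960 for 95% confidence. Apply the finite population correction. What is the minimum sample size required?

188

Unadjusted: n₀ = 1.960² × 0.71 × 0.29 / 0.048² ≈ 343.31, so n₀ = 344.
Finite population correction with N = 412: n = n₀ / (1 + (n₀−1)/N) = 344 / (1 + 343/412) = 344 / 1.8325 ≈ 187.72.
Rounding up, n = 188.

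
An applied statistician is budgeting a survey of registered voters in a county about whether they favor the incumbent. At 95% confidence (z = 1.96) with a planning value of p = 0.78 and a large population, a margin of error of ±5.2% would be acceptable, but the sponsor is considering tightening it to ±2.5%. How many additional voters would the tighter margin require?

811

At ±5.2%: n = 1.96² × 0.1716 / 0.052² ≈ 243.79 → 244.
At ±2.5%: n = 1.96² × 0.1716 / 0.025² ≈ 1054.75 → 1055.
Additional respondents: 1055 − 244 = 811.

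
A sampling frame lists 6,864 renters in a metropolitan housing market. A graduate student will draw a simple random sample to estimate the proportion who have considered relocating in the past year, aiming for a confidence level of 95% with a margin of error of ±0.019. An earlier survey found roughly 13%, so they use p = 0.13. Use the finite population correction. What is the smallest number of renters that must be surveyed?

1025

For 95% confidence, z = 1.960.
Unadjusted: n₀ = 1.960² × 0.13 × 0.87 / 0.019² ≈ 1203.56, so n₀ = 1204.
Finite population correction with N = 6,864: n = n₀ / (1 + (n₀−1)/N) = 1204 / (1 + 1203/6864) = 1204 / 1.1753 ≈ 1024.45.
Rounding up, n = 1025.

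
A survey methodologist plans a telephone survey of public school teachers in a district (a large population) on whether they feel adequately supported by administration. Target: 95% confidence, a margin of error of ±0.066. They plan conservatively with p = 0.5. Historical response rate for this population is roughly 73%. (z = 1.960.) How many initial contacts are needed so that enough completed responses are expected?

303

Completed interviews needed: n₀ = 1.960² × 0.2500 / 0.066² ≈ 220.48 → 221.
At a 73% response rate, contacts needed = 221 / 0.73 ≈ 302.74 → 303.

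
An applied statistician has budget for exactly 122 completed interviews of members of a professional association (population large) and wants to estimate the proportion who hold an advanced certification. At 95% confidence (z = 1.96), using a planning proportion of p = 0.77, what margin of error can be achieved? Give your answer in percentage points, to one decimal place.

7.5

SE(p̂) = √[p(1−p)/n] = √[0.1771/122] = 0.03810.
E = z × SE = 1.96 × 0.03810 = 0.07468, or 7.5 percentage points.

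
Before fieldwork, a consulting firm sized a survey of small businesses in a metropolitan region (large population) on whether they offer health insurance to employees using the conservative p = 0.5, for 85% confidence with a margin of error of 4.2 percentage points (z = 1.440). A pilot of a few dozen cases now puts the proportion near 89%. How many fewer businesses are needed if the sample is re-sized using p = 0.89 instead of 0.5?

178

Conservative (p = 0.5): n = 1.440² × 0.25 / 0.042² ≈ 293.88 → 294.
Using p = 0.89: p(1−p) = 0.0979, so n = 1.440² × 0.0979 / 0.042² ≈ 115.08 → 116.
Reduction: 294 − 116 = 178.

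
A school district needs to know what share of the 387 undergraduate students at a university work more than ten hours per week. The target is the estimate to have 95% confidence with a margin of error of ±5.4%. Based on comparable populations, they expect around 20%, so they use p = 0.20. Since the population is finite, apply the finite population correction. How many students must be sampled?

137

For 95% confidence, z = 1.960.
Unadjusted: n₀ = 1.960² × 0.20 × 0.80 / 0.054² ≈ 210.79, so n₀ = 211.
Finite population correction with N = 387: n = n₀ / (1 + (n₀−1)/N) = 211 / (1 + 210/387) = 211 / 1.5426 ≈ 136.78.
Rounding up, n = 137.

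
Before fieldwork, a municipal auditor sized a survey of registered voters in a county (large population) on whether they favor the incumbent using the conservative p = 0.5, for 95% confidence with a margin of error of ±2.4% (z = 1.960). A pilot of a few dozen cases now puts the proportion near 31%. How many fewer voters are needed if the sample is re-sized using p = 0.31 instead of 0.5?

241

Conservative (p = 0.5): n = 1.960² × 0.25 / 0.024² ≈ 1667.36 → 1668.
Using p = 0.31: p(1−p) = 0.2139, so n = 1.960² × 0.2139 / 0.024² ≈ 1426.59 → 1427.
Reduction: 1668 − 1427 = 241.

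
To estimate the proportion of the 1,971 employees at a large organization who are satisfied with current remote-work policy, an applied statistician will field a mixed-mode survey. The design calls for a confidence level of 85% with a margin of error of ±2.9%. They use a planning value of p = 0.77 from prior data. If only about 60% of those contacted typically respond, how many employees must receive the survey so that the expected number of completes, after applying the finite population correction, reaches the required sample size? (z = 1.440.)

Completed interviews needed (unadjusted): n₀ = 1.440² × 0.1771 / 0.029² ≈ 436.66 → 437.
FPC for N = 1,971: n = 437 / (1 + 436/1971) = 437 / 1.2212 ≈ 357.84 → 358.
At a 60% response rate, contacts needed = 358 / 0.60 ≈ 596.67 → 597.

597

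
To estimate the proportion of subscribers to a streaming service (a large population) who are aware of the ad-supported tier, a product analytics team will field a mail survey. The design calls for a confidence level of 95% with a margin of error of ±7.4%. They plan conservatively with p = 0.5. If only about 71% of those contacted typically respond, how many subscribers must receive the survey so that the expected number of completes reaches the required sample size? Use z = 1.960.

Completed interviews needed: n₀ = 1.960² × 0.2500 / 0.074² ≈ 175.38 → 176.
At a 71% response rate, contacts needed = 176 / 0.71 ≈ 247.89 → 248.

248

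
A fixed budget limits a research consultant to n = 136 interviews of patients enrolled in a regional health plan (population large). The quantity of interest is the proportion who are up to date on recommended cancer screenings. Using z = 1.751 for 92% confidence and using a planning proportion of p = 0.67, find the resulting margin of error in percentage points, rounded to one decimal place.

SE(p̂) = √[p(1−p)/n] = √[0.2211/136] = 0.04032.
E = z × SE = 1.751 × 0.04032 = 0.07060, or 7.1 percentage points.

7.1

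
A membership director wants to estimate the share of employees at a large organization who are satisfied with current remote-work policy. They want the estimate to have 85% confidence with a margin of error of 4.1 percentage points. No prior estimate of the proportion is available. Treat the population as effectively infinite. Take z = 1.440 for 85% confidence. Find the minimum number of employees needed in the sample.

With no prior estimate, use p = 0.5, giving p(1−p) = 0.25.
n = z²·p(1−p)/E² = 1.440² × 0.2500 / 0.041² = 2.0736 × 0.2500 / 0.001681 ≈ 308.39.
Rounding up gives n = 309.

309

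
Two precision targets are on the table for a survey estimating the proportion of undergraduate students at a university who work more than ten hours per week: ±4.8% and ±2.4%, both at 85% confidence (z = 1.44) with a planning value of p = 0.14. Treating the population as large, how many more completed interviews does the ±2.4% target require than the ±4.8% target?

At ±4.8%: n = 1.44² × 0.1204 / 0.048² ≈ 108.36 → 109.
At ±2.4%: n = 1.44² × 0.1204 / 0.024² ≈ 433.44 → 434.
Additional respondents: 434 − 109 = 325.

325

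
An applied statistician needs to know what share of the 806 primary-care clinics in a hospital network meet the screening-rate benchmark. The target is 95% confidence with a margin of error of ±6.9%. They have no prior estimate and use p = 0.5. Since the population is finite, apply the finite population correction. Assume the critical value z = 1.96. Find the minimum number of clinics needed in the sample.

162

Unadjusted: n₀ = 1.96² × 0.50 × 0.50 / 0.069² ≈ 201.72, so n₀ = 202.
Finite population correction with N = 806: n = n₀ / (1 + (n₀−1)/N) = 202 / (1 + 201/806) = 202 / 1.2494 ≈ 161.68.
Rounding up, n = 162.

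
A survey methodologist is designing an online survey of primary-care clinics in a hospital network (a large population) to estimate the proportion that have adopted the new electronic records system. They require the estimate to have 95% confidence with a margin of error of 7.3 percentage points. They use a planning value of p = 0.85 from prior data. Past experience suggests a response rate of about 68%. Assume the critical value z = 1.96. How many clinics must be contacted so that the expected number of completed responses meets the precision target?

136

Completed interviews needed: n₀ = 1.96² × 0.1275 / 0.073² ≈ 91.91 → 92.
At a 68% response rate, contacts needed = 92 / 0.68 ≈ 135.29 → 136.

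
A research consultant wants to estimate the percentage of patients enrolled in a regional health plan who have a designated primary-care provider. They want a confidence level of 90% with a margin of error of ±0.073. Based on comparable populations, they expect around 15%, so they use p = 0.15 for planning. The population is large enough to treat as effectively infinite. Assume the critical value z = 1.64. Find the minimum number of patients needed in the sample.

With p = 0.15, p(1−p) = 0.1275.
n = z²·p(1−p)/E² = 1.64² × 0.1275 / 0.073² = 2.6896 × 0.1275 / 0.005329 ≈ 64.35.
Rounding up gives n = 65.

65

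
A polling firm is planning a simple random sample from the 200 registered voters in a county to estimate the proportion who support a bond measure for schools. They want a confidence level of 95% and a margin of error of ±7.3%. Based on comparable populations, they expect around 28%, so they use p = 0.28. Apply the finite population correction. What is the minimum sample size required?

85

For 95% confidence, z = 1.96.
Unadjusted: n₀ = 1.96² × 0.28 × 0.72 / 0.073² ≈ 145.33, so n₀ = 146.
Finite population correction with N = 200: n = n₀ / (1 + (n₀−1)/N) = 146 / (1 + 145/200) = 146 / 1.7250 ≈ 84.64.
Rounding up, n = 85.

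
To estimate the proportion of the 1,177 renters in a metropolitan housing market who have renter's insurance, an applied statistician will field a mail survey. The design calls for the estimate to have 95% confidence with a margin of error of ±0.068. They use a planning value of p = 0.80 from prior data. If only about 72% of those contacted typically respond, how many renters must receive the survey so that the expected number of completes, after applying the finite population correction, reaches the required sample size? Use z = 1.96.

167

Completed interviews needed (unadjusted): n₀ = 1.96² × 0.1600 / 0.068² ≈ 132.93 → 133.
FPC for N = 1,177: n = 133 / (1 + 132/1177) = 133 / 1.1121 ≈ 119.59 → 120.
At a 72% response rate, contacts needed = 120 / 0.72 ≈ 166.67 → 167.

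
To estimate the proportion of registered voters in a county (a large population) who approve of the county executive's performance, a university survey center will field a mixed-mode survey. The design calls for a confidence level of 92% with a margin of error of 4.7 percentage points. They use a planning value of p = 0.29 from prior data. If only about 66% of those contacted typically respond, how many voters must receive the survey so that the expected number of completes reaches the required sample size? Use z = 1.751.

434

Completed interviews needed: n₀ = 1.751² × 0.2059 / 0.047² ≈ 285.78 → 286.
At a 66% response rate, contacts needed = 286 / 0.66 ≈ 433.33 → 434.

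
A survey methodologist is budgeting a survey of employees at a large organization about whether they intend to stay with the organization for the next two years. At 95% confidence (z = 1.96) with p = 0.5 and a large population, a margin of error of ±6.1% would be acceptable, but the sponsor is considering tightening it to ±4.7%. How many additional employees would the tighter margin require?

At ±6.1%: n = 1.96² × 0.2500 / 0.061² ≈ 258.10 → 259.
At ±4.7%: n = 1.96² × 0.2500 / 0.047² ≈ 434.77 → 435.
Additional respondents: 435 − 259 = 176.

176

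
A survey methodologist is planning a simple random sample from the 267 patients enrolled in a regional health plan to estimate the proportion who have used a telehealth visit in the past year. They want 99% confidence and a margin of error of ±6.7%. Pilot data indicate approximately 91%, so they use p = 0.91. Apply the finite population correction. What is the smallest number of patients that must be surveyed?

84

For 99% confidence, z = 2.576.
Unadjusted: n₀ = 2.576² × 0.91 × 0.09 / 0.067² ≈ 121.07, so n₀ = 122.
Finite population correction with N = 267: n = n₀ / (1 + (n₀−1)/N) = 122 / (1 + 121/267) = 122 / 1.4532 ≈ 83.95.
Rounding up, n = 84.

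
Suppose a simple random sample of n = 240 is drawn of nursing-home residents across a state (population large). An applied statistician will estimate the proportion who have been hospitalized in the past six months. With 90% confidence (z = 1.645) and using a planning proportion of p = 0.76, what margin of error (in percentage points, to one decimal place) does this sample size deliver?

4.5

SE(p̂) = √[p(1−p)/n] = √[0.1824/240] = 0.02757.
E = z × SE = 1.645 × 0.02757 = 0.04535, or 4.5 percentage points.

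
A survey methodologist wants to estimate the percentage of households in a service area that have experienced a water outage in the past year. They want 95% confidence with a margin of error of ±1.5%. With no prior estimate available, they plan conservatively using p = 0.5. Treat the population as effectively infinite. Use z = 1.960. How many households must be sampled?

4269

With p = 0.5, p(1−p) = 0.25.
n = z²·p(1−p)/E² = 1.960² × 0.2500 / 0.015² = 3.8416 × 0.2500 / 0.000225 ≈ 4268.44.
Rounding up gives n = 4269.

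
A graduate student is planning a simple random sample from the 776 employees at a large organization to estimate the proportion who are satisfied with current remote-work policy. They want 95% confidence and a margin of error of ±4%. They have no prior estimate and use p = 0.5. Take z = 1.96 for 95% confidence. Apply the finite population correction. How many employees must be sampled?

339

Unadjusted: n₀ = 1.96² × 0.50 × 0.50 / 0.040² ≈ 600.25, so n₀ = 601.
Finite population correction with N = 776: n = n₀ / (1 + (n₀−1)/N) = 601 / (1 + 600/776) = 601 / 1.7732 ≈ 338.94.
Rounding up, n = 339.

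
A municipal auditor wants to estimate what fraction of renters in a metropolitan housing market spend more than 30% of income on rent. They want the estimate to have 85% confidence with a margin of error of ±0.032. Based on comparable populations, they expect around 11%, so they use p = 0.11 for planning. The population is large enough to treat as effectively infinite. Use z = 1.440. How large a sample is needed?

With p = 0.11, p(1−p) = 0.0979.
n = z²·p(1−p)/E² = 1.440² × 0.0979 / 0.032² = 2.0736 × 0.0979 / 0.001024 ≈ 198.25.
Rounding up gives n = 199.

199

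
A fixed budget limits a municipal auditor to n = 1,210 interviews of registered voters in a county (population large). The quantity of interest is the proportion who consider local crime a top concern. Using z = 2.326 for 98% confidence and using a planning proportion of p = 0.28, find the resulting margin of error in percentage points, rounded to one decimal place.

3.0

SE(p̂) = √[p(1−p)/n] = √[0.2016/1210] = 0.01291.
E = z × SE = 2.326 × 0.01291 = 0.03002, or 3.0 percentage points.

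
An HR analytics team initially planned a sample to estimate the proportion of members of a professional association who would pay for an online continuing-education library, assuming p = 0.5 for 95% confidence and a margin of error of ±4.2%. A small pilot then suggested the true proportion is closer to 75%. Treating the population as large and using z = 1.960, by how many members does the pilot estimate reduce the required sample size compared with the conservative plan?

Conservative (p = 0.5): n = 1.960² × 0.25 / 0.042² ≈ 544.44 → 545.
Using p = 0.75: p(1−p) = 0.1875, so n = 1.960² × 0.1875 / 0.042² ≈ 408.33 → 409.
Reduction: 545 − 409 = 136.

136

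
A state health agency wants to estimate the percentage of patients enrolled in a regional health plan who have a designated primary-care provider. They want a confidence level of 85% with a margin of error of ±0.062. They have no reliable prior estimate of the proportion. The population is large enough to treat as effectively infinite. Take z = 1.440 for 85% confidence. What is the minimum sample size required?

With no prior estimate, use p = 0.5, giving p(1−p) = 0.25.
n = z²·p(1−p)/E² = 1.440² × 0.2500 / 0.062² = 2.0736 × 0.2500 / 0.003844 ≈ 134.86.
Rounding up gives n = 135.

135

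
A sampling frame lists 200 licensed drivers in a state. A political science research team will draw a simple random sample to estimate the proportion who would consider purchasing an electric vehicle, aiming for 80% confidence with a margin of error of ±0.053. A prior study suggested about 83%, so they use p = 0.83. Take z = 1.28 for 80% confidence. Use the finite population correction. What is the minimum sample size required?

59

Unadjusted: n₀ = 1.28² × 0.83 × 0.17 / 0.053² ≈ 82.30, so n₀ = 83.
Finite population correction with N = 200: n = n₀ / (1 + (n₀−1)/N) = 83 / (1 + 82/200) = 83 / 1.4100 ≈ 58.87.
Rounding up, n = 59.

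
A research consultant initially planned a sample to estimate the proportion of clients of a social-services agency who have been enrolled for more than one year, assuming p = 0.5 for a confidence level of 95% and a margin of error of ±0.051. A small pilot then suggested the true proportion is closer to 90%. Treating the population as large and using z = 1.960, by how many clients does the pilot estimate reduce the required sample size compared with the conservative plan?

237

Conservative (p = 0.5): n = 1.960² × 0.25 / 0.051² ≈ 369.24 → 370.
Using p = 0.90: p(1−p) = 0.0900, so n = 1.960² × 0.0900 / 0.051² ≈ 132.93 → 133.
Reduction: 370 − 133 = 237.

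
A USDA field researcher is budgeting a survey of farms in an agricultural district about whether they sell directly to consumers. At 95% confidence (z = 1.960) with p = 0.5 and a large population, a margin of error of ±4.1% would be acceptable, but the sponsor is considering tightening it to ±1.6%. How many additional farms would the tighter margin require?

3180

At ±4.1%: n = 1.960² × 0.2500 / 0.041² ≈ 571.33 → 572.
At ±1.6%: n = 1.960² × 0.2500 / 0.016² ≈ 3751.56 → 3752.
Additional respondents: 3752 − 572 = 3180.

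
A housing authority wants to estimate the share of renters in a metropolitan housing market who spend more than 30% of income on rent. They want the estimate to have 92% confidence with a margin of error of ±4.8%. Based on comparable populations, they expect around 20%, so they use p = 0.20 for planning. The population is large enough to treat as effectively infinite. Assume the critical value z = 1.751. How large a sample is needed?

With p = 0.20, p(1−p) = 0.1600.
n = z²·p(1−p)/E² = 1.751² × 0.1600 / 0.048² = 3.0660 × 0.1600 / 0.002304 ≈ 212.92.
Rounding up gives n = 213.

213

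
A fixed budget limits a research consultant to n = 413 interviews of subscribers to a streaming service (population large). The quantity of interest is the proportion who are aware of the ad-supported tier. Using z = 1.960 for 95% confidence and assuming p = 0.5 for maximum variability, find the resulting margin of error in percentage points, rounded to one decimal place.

4.8

SE(p̂) = √[p(1−p)/n] = √[0.2500/413] = 0.02460.
E = z × SE = 1.960 × 0.02460 = 0.04822, or 4.8 percentage points.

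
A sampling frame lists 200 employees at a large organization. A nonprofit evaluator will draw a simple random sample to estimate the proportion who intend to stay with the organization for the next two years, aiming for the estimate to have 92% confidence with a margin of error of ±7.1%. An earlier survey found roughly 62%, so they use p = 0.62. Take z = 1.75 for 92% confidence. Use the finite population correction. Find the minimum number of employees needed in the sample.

Unadjusted: n₀ = 1.75² × 0.62 × 0.38 / 0.071² ≈ 143.13, so n₀ = 144.
Finite population correction with N = 200: n = n₀ / (1 + (n₀−1)/N) = 144 / (1 + 143/200) = 144 / 1.7150 ≈ 83.97.
Rounding up, n = 84.

84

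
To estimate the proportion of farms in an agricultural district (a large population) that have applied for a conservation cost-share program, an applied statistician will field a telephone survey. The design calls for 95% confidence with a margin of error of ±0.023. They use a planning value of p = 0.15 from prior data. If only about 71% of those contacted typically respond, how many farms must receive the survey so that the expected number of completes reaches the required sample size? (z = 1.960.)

Completed interviews needed: n₀ = 1.960² × 0.1275 / 0.023² ≈ 925.91 → 926.
At a 71% response rate, contacts needed = 926 / 0.71 ≈ 1304.23 → 1305.

1305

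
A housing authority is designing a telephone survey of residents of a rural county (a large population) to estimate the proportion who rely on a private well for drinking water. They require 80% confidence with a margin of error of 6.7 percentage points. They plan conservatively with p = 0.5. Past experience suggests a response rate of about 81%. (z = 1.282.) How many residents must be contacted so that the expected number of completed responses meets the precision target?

114

Completed interviews needed: n₀ = 1.282² × 0.2500 / 0.067² ≈ 91.53 → 92.
At an 81% response rate, contacts needed = 92 / 0.81 ≈ 113.58 → 114.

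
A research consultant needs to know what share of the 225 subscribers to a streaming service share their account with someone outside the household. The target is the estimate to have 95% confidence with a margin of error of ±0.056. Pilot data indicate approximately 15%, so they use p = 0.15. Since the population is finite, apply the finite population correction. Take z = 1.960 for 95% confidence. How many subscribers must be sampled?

Unadjusted: n₀ = 1.960² × 0.15 × 0.85 / 0.056² ≈ 156.19, so n₀ = 157.
Finite population correction with N = 225: n = n₀ / (1 + (n₀−1)/N) = 157 / (1 + 156/225) = 157 / 1.6933 ≈ 92.72.
Rounding up, n = 93.

93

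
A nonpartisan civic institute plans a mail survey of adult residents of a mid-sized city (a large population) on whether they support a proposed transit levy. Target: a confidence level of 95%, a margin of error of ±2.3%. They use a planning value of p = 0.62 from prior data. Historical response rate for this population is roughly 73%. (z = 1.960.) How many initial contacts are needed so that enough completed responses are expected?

2344

Completed interviews needed: n₀ = 1.960² × 0.2356 / 0.023² ≈ 1710.93 → 1711.
At a 73% response rate, contacts needed = 1711 / 0.73 ≈ 2343.84 → 2344.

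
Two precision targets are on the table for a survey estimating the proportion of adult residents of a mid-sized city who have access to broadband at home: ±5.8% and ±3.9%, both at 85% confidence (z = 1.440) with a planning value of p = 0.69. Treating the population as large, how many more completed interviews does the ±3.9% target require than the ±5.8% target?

At ±5.8%: n = 1.440² × 0.2139 / 0.058² ≈ 131.85 → 132.
At ±3.9%: n = 1.440² × 0.2139 / 0.039² ≈ 291.61 → 292.
Additional respondents: 292 − 132 = 160.

160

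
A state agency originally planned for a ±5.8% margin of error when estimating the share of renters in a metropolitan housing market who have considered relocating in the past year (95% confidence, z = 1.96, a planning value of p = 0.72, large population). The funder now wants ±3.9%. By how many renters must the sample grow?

At ±5.8%: n = 1.96² × 0.2016 / 0.058² ≈ 230.22 → 231.
At ±3.9%: n = 1.96² × 0.2016 / 0.039² ≈ 509.18 → 510.
Additional respondents: 510 − 231 = 279.

279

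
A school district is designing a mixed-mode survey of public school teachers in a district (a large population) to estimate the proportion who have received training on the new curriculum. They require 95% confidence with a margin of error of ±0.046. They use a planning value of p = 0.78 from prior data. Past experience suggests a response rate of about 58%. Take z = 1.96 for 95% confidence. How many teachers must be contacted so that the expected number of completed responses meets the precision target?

Completed interviews needed: n₀ = 1.96² × 0.1716 / 0.046² ≈ 311.54 → 312.
At a 58% response rate, contacts needed = 312 / 0.58 ≈ 537.93 → 538.

538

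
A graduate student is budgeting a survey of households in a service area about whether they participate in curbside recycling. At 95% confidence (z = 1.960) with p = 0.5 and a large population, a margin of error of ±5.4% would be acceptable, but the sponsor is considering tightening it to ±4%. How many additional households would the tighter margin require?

271

At ±5.4%: n = 1.960² × 0.2500 / 0.054² ≈ 329.36 → 330.
At ±4%: n = 1.960² × 0.2500 / 0.040² ≈ 600.25 → 601.
Additional respondents: 601 − 330 = 271.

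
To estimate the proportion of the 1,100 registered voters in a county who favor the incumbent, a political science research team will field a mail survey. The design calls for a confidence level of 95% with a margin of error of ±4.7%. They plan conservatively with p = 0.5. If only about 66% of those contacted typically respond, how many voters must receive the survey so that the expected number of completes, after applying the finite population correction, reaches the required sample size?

For 95% confidence, z = 1.960.
Completed interviews needed (unadjusted): n₀ = 1.960² × 0.2500 / 0.047² ≈ 434.77 → 435.
FPC for N = 1,100: n = 435 / (1 + 434/1100) = 435 / 1.3945 ≈ 311.93 → 312.
At a 66% response rate, contacts needed = 312 / 0.66 ≈ 472.73 → 473.

473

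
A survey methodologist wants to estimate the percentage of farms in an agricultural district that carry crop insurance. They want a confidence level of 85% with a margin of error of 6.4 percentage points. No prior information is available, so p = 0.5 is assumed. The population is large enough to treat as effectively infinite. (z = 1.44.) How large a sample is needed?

With p = 0.5, p(1−p) = 0.25.
n = z²·p(1−p)/E² = 1.44² × 0.2500 / 0.064² = 2.0736 × 0.2500 / 0.004096 ≈ 126.56.
Rounding up gives n = 127.

127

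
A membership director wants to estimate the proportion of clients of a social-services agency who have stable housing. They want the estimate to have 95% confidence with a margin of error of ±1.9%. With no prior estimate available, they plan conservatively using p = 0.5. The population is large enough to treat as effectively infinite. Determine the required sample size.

For 95% confidence, z = 1.960.
With p = 0.5, p(1−p) = 0.25.
n = z²·p(1−p)/E² = 1.960² × 0.2500 / 0.019² = 3.8416 × 0.2500 / 0.000361 ≈ 2660.39.
Rounding up gives n = 2661.

2661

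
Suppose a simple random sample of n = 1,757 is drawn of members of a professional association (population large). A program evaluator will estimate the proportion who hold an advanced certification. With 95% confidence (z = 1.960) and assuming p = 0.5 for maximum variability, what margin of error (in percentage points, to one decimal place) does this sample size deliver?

2.3

SE(p̂) = √[p(1−p)/n] = √[0.2500/1757] = 0.01193.
E = z × SE = 1.960 × 0.01193 = 0.02338, or 2.3 percentage points.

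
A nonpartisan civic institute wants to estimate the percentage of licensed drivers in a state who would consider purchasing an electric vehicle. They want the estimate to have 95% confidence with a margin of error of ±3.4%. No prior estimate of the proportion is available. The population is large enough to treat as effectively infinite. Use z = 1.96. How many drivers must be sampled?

With no prior estimate, use p = 0.5, giving p(1−p) = 0.25.
n = z²·p(1−p)/E² = 1.96² × 0.2500 / 0.034² = 3.8416 × 0.2500 / 0.001156 ≈ 830.80.
Rounding up gives n = 831.

831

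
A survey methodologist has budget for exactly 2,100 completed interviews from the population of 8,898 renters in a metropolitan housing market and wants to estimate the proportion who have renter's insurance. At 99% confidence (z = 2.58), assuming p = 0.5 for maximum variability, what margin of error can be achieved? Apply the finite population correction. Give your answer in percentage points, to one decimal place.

2.5

Finite-population factor: (N−n)/(N−1) = (8898−2100)/(8898−1) = 0.7641.
SE(p̂) = √[p(1−p)/n · (N−n)/(N−1)] = √[0.2500/2100 × 0.7641] = 0.00954.
E = z × SE = 2.58 × 0.00954 = 0.02461 ≈ 2.5 percentage points.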